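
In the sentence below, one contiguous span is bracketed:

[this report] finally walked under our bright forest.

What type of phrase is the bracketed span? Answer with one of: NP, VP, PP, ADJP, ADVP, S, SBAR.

NP

The bracketed span "this report" is headed by "report", making it a noun phrase (NP).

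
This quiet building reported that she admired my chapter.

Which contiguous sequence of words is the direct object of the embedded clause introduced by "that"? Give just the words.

my chapter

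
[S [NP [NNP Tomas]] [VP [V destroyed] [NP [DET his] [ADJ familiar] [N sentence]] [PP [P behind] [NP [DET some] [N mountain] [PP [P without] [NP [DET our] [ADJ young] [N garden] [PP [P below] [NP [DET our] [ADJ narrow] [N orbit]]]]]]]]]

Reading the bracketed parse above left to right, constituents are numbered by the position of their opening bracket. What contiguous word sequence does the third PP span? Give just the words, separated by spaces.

below our narrow orbit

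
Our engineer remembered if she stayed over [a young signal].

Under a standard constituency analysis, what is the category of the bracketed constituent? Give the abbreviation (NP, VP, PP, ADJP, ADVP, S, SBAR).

NP

"signal" is the head of the bracketed span, so the span is a noun phrase: NP.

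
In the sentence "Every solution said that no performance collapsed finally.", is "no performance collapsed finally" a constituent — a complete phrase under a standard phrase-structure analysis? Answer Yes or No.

"no performance collapsed finally" is exactly the clause [S no performance collapsed finally], a complete constituent.

Yes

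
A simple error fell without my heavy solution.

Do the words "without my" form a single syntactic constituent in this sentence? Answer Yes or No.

No

"without" belongs to the preposition "without" while "my" belongs to the noun phrase "my heavy solution"; a span that runs across that boundary is not a single phrase.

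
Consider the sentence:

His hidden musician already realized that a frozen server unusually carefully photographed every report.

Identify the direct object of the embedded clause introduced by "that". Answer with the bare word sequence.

every report

The verb of the embedded clause introduced by "that" is "photographed"; its direct object is the NP "every report".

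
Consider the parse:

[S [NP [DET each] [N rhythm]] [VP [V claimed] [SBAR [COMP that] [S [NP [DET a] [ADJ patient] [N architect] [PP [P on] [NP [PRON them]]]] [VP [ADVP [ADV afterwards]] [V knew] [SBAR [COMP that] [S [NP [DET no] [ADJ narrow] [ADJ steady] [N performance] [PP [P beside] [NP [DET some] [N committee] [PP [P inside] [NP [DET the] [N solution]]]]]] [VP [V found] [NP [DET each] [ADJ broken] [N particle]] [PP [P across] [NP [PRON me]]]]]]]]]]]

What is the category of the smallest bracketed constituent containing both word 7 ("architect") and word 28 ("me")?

Both words fall inside [S a patient architect on them afterwards knew that no narrow steady performance beside some committee inside the solution found each broken particle across me] (words 5–28), and no smaller constituent contains them both. Label: S.

S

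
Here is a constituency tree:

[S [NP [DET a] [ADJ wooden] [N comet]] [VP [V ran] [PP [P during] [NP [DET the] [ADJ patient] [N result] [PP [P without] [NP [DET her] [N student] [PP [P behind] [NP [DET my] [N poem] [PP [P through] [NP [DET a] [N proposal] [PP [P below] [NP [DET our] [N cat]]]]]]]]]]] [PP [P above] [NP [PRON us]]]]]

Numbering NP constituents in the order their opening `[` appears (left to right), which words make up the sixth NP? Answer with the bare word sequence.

Opening `[NP` markers occur at word positions 1, 6, 10, 13, 16, 19, 22; the sixth of these opens the constituent [NP our cat].

our cat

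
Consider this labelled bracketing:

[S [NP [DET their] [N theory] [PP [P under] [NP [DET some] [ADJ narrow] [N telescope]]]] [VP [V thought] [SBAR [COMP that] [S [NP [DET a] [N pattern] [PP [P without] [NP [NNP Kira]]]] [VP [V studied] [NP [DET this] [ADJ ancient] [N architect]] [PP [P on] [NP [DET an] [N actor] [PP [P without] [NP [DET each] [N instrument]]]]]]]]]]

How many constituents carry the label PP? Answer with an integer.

Listing each PP by its span: [PP under some narrow telescope]; [PP without Kira]; [PP on an actor without each instrument]; [PP without each instrument] — that makes 4.

4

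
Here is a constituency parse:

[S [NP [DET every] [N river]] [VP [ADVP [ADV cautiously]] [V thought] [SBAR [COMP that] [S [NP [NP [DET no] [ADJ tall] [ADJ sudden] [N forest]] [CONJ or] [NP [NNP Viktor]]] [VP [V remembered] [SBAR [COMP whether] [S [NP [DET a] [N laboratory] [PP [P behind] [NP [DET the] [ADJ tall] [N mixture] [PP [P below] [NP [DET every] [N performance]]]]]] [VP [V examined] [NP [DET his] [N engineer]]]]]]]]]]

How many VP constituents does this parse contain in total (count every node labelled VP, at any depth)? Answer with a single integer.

3

Listing each VP by its span: [VP cautiously thought that no tall sudden forest or Viktor remembered whether a laboratory behind the tall mixture below every performance examined his engineer]; [VP remembered whether a laboratory behind the tall mixture below every performance examined his engineer]; [VP examined his engineer] — that makes 3.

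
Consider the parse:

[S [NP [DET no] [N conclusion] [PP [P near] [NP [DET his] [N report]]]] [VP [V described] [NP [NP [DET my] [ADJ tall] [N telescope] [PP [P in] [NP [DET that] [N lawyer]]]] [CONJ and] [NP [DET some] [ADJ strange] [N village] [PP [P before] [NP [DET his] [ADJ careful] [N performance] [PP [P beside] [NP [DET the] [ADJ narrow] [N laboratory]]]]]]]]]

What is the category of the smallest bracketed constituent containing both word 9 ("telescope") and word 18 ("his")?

NP

Both words fall inside [NP my tall telescope in that lawyer and some strange village before his careful performance beside the narrow laboratory] (words 7–24), and no smaller constituent contains them both. Label: NP.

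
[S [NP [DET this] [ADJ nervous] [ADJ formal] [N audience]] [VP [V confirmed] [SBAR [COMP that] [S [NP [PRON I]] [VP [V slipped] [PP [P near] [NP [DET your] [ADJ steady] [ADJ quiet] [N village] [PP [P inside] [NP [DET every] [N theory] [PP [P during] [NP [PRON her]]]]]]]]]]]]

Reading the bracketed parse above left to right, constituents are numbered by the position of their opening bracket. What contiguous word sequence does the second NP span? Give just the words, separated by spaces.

The NP opening brackets appear, in order, over: "this nervous formal audience"; "I"; "your steady quiet village inside every theory during her"; "every theory during her"; "her". The second one spans "I".

I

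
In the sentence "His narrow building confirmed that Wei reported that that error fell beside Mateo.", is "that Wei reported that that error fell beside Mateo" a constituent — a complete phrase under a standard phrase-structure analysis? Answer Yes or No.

Yes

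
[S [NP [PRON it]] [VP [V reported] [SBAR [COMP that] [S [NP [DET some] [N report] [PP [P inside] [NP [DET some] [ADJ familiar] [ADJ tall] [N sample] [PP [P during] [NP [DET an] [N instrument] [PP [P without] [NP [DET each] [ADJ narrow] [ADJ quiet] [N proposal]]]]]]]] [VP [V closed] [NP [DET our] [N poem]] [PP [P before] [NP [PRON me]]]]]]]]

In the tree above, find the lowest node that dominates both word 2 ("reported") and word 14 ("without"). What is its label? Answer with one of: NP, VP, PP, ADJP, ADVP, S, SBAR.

Word 2 lies under S → VP → V; word 14 lies under S → VP → SBAR → S → NP → PP → NP → PP → NP → PP → P. The lowest shared node is the VP.

VP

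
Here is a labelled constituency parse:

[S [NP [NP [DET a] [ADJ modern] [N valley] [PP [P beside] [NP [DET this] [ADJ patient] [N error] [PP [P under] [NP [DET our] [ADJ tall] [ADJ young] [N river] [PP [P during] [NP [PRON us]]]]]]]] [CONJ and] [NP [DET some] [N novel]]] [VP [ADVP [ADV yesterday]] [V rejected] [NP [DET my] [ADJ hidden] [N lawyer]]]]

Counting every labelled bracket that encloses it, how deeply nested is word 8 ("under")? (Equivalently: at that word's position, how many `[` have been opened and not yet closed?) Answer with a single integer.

Counting open brackets not yet closed at "under": [S [NP [NP [PP [NP [PP [P = 7.

7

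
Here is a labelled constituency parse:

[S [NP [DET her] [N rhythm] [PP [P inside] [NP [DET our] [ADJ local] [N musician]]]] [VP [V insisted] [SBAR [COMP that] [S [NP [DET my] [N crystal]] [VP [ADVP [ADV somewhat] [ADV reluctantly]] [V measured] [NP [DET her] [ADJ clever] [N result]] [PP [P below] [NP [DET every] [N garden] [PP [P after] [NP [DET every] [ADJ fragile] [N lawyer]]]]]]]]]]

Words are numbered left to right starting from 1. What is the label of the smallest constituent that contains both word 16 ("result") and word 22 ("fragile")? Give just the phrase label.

Word 16 lies under S → VP → SBAR → S → VP → NP → N; word 22 lies under S → VP → SBAR → S → VP → PP → NP → PP → NP → ADJ. The lowest shared node is the VP.

VP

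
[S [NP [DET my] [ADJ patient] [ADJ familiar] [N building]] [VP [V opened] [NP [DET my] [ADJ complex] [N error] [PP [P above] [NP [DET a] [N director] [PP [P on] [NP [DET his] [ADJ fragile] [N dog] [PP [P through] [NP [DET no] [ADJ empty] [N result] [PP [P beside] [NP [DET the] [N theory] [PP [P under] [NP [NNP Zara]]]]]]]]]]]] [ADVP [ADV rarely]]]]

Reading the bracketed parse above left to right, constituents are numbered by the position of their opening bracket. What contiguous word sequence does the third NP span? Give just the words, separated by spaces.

In left-to-right order the NP constituents are "my patient familiar building"; "my complex error above a director on his fragile dog through no empty result beside the theory under Zara"; "a director on his fragile dog through no empty result beside the theory under Zara"; "his fragile dog through no empty result beside the theory under Zara"; "no empty result beside the theory under Zara"; "the theory under Zara"; "Zara". Number 3 is "a director on his fragile dog through no empty result beside the theory under Zara".

a director on his fragile dog through no empty result beside the theory under Zara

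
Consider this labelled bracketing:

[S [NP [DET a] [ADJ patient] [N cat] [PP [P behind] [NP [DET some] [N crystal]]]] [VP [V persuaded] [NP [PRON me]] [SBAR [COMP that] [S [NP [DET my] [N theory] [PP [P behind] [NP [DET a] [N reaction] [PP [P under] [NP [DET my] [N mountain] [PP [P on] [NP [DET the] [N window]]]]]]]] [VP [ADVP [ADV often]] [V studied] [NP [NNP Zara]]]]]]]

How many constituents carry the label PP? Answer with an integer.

Scanning left to right, an opening `[PP` appears at word positions 4, 12, 15, 18 — 4 in total.

4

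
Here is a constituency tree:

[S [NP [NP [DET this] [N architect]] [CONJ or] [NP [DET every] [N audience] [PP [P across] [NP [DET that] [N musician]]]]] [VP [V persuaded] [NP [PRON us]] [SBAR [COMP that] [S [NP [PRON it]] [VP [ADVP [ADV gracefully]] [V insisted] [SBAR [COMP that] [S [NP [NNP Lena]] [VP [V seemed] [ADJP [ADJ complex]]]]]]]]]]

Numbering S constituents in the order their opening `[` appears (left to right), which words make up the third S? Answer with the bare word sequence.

Lena seemed complex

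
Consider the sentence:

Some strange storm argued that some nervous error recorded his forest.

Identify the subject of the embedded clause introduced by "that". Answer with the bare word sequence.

some nervous error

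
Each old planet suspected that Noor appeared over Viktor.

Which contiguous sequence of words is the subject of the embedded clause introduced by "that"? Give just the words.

Noor

The subject of the embedded clause introduced by "that" is the NP immediately before the verb "appeared": "Noor".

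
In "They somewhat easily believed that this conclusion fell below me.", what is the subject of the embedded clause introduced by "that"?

this conclusion

"this conclusion" is the NP that combines with the VP headed by "fell" to form the embedded clause introduced by "that" — the subject.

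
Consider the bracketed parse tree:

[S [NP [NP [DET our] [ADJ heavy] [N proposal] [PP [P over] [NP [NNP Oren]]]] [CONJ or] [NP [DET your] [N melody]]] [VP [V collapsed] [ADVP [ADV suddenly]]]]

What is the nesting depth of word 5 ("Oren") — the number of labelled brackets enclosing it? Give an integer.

Counting open brackets not yet closed at "Oren": [S [NP [NP [PP [NP [NNP = 6.

6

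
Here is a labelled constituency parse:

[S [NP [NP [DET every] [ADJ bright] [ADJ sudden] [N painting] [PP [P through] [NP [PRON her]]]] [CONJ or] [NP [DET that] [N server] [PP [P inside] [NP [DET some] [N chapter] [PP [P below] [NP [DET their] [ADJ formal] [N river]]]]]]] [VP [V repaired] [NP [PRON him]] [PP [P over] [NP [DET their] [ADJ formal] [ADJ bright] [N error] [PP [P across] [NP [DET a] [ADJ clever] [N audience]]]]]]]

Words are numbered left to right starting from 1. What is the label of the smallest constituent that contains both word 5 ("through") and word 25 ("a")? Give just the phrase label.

S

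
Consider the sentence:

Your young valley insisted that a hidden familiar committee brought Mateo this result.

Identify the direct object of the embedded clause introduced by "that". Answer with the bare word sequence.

Within the embedded clause introduced by "that", the direct object of "brought" is "this result".

this result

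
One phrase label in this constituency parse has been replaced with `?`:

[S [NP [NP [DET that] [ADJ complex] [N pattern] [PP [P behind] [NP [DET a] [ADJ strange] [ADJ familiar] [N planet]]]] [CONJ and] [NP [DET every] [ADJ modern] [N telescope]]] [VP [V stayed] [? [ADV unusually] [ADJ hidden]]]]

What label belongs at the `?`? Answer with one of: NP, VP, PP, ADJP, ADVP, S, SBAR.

A constituent whose immediate children are ADV 'unusually', ADJ 'hidden' is an adjective phrase: ADJP.

ADJP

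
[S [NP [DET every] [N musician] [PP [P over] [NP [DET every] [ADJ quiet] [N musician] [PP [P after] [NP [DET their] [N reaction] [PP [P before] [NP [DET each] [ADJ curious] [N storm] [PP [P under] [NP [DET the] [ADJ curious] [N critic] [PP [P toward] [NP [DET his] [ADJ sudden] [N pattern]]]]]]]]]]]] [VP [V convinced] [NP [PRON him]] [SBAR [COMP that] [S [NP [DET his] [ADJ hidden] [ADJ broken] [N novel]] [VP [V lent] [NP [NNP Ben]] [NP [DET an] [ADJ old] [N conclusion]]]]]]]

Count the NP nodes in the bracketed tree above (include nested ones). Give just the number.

10

Scanning left to right, an opening `[NP` appears at word positions 1, 4, 8, 11, 15, 19, 23, 25, 30, 31 — 10 in total.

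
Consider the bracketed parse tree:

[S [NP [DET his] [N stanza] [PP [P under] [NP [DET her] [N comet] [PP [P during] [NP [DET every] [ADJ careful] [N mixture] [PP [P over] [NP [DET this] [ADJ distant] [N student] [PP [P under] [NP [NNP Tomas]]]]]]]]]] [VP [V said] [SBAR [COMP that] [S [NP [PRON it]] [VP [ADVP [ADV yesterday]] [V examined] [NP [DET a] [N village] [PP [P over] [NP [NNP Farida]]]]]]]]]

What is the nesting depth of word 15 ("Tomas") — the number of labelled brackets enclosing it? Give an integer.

Path from the root down to the word: S → NP → PP → NP → PP → NP → PP → NP → PP → NP → NNP. That is 11 enclosing brackets.

11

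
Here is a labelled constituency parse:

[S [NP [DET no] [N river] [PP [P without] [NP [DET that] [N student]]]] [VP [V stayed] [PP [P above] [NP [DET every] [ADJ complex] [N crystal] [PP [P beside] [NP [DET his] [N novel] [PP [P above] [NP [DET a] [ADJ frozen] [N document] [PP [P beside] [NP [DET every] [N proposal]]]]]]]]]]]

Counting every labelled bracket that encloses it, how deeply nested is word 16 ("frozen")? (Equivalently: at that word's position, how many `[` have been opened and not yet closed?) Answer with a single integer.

9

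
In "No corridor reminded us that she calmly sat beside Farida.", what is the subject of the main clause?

"no corridor" is the NP that combines with the VP headed by "reminded" to form the main clause — the subject.

no corridor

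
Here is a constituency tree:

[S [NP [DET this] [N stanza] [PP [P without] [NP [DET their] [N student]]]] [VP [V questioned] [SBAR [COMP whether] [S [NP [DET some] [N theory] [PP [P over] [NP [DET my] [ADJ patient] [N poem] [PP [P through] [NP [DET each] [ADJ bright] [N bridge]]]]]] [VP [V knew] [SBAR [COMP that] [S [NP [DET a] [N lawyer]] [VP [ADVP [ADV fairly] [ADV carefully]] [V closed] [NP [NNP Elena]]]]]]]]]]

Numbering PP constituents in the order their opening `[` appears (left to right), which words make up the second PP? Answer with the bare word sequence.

The PP opening brackets appear, in order, over: "without their student"; "over my patient poem through each bright bridge"; "through each bright bridge". The second one spans "over my patient poem through each bright bridge".

over my patient poem through each bright bridge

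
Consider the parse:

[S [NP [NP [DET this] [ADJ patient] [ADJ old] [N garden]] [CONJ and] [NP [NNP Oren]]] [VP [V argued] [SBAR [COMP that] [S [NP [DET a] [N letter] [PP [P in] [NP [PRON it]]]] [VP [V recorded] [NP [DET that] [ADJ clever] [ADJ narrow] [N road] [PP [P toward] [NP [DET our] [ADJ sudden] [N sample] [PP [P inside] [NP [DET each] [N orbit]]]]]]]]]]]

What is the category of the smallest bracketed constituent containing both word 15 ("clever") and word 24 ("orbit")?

NP

The smallest bracket enclosing both words is [NP that clever narrow road toward our sudden sample inside each orbit], so the label is NP.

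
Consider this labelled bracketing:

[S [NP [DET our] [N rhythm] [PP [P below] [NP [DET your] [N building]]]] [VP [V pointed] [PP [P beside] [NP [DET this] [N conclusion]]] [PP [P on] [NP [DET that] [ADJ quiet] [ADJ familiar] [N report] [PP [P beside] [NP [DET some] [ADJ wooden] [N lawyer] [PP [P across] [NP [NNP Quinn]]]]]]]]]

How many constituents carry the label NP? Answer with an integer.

6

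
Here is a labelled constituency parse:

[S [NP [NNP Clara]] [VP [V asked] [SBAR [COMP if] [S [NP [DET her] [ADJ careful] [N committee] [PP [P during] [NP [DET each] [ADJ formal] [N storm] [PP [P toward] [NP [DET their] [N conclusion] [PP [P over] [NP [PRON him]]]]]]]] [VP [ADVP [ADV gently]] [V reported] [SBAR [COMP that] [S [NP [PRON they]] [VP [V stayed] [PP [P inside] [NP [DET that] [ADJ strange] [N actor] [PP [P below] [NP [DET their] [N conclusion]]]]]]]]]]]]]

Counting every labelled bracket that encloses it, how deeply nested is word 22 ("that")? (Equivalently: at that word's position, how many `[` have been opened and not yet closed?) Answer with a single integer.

11

Path from the root down to the word: S → VP → SBAR → S → VP → SBAR → S → VP → PP → NP → DET. That is 11 enclosing brackets.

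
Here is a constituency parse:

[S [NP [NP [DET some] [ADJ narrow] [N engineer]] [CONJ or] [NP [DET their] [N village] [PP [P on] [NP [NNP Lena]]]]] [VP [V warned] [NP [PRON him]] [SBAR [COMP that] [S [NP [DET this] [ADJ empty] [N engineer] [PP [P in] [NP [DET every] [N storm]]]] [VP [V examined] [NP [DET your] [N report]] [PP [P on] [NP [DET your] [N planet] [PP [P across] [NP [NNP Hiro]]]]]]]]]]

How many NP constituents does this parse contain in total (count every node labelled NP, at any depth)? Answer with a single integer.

10

The NP constituents are: [NP some narrow engineer or their village on Lena]; [NP some narrow engineer]; [NP their village on Lena]; [NP Lena]; [NP him]; [NP this empty engineer in every storm] …. Total: 10.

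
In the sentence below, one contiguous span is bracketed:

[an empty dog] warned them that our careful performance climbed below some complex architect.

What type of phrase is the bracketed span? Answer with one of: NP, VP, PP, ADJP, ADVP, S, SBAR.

NP

The span is built around the noun "dog" — a noun phrase (NP).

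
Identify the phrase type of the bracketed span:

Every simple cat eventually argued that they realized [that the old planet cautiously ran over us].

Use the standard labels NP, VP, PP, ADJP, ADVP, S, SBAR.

"that" is the head of the bracketed span, so the span is a subordinate clause: SBAR.

SBAR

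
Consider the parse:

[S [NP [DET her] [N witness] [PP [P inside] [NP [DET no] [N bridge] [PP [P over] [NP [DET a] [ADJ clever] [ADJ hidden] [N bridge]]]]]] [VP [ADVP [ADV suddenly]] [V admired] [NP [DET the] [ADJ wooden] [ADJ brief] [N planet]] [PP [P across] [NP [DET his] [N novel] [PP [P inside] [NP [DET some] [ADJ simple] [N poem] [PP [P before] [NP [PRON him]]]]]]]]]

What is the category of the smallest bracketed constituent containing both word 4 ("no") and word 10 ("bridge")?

Word 4 lies under S → NP → PP → NP → DET; word 10 lies under S → NP → PP → NP → PP → NP → N. The lowest shared node is the NP.

NP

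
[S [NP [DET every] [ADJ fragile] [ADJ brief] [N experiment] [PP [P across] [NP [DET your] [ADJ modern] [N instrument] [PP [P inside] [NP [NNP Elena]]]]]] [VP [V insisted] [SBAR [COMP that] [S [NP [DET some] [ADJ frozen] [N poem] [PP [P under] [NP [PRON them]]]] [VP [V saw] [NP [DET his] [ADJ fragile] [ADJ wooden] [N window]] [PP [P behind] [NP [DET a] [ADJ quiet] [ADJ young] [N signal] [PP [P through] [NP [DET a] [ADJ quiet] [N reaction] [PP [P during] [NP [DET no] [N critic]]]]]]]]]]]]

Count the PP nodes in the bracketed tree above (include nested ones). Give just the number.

Scanning left to right, an opening `[PP` appears at word positions 5, 9, 16, 23, 28, 32 — 6 in total.

6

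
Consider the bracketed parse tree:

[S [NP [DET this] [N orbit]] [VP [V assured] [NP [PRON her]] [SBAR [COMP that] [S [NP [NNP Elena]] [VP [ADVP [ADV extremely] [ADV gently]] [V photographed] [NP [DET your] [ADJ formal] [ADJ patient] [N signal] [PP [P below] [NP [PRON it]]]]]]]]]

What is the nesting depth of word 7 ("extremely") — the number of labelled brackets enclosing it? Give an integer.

Counting open brackets not yet closed at "extremely": [S [VP [SBAR [S [VP [ADVP [ADV = 7.

7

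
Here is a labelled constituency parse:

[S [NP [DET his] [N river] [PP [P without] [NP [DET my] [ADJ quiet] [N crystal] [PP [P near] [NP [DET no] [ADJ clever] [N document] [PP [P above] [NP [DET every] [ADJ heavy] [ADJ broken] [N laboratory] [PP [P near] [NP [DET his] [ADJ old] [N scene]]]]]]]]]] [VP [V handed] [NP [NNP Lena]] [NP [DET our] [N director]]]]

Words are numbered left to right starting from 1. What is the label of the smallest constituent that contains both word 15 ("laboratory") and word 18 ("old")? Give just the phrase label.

The smallest bracket enclosing both words is [NP every heavy broken laboratory near his old scene], so the label is NP.

NP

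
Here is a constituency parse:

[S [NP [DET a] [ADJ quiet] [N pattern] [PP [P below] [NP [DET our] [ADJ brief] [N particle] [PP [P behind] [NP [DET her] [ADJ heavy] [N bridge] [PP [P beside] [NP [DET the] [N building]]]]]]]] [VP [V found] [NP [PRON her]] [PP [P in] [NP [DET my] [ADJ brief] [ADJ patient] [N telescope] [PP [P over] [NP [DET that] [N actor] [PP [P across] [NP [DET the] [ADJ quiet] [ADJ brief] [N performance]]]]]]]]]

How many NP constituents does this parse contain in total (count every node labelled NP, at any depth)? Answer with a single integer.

8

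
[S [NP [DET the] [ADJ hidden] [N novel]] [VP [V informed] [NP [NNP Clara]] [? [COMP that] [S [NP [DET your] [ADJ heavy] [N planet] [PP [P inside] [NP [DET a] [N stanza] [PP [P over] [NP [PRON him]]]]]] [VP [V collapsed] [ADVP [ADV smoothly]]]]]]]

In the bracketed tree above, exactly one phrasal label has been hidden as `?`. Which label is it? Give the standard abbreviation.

SBAR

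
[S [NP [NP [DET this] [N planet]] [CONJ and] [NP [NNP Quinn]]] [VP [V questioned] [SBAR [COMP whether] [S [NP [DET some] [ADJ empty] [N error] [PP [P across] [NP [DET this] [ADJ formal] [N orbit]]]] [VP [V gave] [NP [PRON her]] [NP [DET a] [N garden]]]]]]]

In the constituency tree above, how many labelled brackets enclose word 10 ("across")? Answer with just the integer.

Path from the root down to the word: S → VP → SBAR → S → NP → PP → P. That is 7 enclosing brackets.

7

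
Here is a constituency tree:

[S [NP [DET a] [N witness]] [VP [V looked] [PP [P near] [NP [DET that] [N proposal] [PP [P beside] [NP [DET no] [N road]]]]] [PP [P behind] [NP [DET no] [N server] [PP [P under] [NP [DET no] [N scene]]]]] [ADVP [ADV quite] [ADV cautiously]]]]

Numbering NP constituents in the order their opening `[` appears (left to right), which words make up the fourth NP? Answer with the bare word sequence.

Opening `[NP` markers occur at word positions 1, 5, 8, 11, 14; the fourth of these opens the constituent [NP no server under no scene].

no server under no scene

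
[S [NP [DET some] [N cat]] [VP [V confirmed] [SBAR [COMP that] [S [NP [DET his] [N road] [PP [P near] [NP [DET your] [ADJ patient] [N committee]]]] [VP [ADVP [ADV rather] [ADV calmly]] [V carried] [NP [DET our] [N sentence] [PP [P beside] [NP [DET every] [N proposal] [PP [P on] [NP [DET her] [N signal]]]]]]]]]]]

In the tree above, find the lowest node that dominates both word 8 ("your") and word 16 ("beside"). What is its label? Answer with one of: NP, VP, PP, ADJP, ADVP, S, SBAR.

S

The smallest bracket enclosing both words is [S his road near your patient committee rather calmly carried our sentence beside every proposal on her signal], so the label is S.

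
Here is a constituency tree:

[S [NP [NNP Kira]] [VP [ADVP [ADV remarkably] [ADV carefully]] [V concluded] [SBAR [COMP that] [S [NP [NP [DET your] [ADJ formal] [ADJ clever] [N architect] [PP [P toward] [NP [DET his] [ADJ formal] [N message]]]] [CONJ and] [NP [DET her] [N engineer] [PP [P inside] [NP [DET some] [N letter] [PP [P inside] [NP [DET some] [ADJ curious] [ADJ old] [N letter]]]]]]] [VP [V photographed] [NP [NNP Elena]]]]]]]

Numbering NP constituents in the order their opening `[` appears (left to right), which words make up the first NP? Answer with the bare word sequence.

Opening `[NP` markers occur at word positions 1, 6, 6, 11, 15, 18, 21, 26; the first of these opens the constituent [NP Kira].

Kira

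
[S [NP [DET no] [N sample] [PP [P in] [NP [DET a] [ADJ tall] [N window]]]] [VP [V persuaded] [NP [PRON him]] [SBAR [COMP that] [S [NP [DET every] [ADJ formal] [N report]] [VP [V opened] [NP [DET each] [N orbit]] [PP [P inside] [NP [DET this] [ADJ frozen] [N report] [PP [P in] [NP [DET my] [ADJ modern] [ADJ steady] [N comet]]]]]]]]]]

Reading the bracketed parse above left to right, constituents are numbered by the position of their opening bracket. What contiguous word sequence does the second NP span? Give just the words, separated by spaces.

a tall window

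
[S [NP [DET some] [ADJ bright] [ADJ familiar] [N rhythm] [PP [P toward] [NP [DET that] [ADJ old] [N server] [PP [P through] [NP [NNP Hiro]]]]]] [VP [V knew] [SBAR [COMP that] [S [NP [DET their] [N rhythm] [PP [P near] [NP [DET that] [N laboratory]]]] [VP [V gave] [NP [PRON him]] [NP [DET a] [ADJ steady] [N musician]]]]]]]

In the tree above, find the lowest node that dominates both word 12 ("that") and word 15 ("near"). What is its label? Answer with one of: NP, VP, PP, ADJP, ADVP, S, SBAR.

SBAR

The smallest bracket enclosing both words is [SBAR that their rhythm near that laboratory gave him a steady musician], so the label is SBAR.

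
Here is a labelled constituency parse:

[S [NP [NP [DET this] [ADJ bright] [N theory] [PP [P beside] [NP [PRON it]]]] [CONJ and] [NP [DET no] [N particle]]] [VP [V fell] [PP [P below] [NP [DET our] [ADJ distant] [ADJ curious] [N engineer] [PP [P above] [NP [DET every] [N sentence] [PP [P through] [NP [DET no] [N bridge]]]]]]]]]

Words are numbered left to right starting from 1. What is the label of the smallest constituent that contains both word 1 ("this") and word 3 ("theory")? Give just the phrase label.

NP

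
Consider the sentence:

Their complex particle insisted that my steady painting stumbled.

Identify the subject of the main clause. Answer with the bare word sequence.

their complex particle

In the main clause the verb is "insisted"; the NP preceding it, "their complex particle", is the subject.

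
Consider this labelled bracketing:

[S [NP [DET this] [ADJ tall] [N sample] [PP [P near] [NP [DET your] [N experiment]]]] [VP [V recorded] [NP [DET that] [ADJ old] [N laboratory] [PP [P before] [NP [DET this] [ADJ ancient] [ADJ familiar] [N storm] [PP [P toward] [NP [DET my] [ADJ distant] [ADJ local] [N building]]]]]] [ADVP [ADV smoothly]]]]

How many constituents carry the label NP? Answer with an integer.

5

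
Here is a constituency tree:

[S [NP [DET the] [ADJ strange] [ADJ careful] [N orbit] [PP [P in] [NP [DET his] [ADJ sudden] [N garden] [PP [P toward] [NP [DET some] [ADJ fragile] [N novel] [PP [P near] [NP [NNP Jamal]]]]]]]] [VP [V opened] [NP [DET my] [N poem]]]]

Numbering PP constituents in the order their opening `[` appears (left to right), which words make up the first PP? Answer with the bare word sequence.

In left-to-right order the PP constituents are "in his sudden garden toward some fragile novel near Jamal"; "toward some fragile novel near Jamal"; "near Jamal". Number 1 is "in his sudden garden toward some fragile novel near Jamal".

in his sudden garden toward some fragile novel near Jamal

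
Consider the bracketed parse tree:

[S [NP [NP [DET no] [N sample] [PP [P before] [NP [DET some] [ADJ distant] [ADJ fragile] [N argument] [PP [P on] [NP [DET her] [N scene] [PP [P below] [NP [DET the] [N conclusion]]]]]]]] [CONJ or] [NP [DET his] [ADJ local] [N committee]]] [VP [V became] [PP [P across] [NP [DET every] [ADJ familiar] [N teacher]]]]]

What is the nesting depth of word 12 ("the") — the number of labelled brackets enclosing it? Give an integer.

10

Path from the root down to the word: S → NP → NP → PP → NP → PP → NP → PP → NP → DET. That is 10 enclosing brackets.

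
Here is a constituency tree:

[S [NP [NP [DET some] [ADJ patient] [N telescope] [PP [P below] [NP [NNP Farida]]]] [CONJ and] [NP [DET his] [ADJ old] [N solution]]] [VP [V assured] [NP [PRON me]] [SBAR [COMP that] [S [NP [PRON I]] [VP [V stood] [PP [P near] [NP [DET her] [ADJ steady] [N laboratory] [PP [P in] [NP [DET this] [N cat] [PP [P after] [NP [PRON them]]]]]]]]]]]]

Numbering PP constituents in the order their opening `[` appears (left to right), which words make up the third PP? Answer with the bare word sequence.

The PP opening brackets appear, in order, over: "below Farida"; "near her steady laboratory in this cat after them"; "in this cat after them"; "after them". The third one spans "in this cat after them".

in this cat after them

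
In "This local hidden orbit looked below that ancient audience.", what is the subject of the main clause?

The subject of the main clause is the NP immediately before the verb "looked": "this local hidden orbit".

this local hidden orbit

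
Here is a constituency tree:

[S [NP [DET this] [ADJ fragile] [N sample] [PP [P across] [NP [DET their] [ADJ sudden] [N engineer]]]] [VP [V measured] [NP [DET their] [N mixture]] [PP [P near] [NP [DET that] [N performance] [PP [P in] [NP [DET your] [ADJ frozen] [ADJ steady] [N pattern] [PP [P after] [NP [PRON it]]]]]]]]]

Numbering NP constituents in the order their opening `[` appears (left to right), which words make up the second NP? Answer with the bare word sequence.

Opening `[NP` markers occur at word positions 1, 5, 9, 12, 15, 20; the second of these opens the constituent [NP their sudden engineer].

their sudden engineer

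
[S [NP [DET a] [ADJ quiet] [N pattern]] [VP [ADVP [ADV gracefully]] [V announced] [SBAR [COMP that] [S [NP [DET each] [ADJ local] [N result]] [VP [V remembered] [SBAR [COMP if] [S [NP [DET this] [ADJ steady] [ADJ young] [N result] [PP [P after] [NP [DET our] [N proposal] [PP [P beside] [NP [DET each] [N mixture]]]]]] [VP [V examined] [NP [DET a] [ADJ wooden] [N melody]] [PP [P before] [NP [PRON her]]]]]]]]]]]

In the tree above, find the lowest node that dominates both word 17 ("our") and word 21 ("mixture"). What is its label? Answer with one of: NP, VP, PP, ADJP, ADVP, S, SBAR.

NP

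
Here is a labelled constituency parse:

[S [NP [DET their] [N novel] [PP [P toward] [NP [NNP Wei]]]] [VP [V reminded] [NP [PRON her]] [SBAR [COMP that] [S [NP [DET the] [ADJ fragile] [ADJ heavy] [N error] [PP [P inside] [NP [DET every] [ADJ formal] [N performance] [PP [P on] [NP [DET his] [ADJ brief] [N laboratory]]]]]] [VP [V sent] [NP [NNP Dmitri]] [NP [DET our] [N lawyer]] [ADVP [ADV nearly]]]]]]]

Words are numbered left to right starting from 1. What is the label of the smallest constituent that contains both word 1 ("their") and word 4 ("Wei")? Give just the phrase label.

NP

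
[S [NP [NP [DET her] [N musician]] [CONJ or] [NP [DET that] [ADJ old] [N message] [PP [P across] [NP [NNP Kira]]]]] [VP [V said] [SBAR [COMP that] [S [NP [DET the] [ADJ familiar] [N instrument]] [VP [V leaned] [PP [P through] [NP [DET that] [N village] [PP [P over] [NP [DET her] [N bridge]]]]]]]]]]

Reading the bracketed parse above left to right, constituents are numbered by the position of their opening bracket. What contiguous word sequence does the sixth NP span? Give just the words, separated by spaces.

that village over her bridge

In left-to-right order the NP constituents are "her musician or that old message across Kira"; "her musician"; "that old message across Kira"; "Kira"; "the familiar instrument"; "that village over her bridge"; "her bridge". Number 6 is "that village over her bridge".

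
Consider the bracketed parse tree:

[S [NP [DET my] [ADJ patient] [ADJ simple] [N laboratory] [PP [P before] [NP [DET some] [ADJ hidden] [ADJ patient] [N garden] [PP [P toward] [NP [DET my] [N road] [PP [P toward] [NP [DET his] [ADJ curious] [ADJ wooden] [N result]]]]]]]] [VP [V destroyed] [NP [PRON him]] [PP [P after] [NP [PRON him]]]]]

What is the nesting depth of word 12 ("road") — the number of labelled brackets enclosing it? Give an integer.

The word sits inside N, which is inside NP, inside PP, inside NP, inside PP, inside NP, inside S — 7 brackets in all.

7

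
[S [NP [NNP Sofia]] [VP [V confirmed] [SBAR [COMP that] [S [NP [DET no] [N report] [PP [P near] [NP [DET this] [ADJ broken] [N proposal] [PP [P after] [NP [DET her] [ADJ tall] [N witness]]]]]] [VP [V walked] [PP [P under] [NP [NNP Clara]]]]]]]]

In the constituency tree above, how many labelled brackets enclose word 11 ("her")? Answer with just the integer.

10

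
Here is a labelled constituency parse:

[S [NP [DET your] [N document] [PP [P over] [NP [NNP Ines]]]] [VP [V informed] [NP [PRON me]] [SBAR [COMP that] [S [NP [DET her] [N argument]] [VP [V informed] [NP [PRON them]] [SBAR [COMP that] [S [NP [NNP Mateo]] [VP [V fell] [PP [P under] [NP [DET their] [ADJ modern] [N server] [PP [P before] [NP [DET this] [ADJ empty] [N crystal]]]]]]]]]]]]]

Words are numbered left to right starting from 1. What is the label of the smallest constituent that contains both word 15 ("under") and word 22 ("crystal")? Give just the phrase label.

The smallest bracket enclosing both words is [PP under their modern server before this empty crystal], so the label is PP.

PP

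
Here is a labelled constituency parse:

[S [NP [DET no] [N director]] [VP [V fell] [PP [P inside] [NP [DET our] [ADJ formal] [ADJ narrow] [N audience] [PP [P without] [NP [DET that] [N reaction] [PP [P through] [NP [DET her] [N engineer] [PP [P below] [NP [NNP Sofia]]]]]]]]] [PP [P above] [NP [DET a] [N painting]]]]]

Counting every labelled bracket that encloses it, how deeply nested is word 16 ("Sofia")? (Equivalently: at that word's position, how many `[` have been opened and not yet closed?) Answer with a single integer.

Path from the root down to the word: S → VP → PP → NP → PP → NP → PP → NP → PP → NP → NNP. That is 11 enclosing brackets.

11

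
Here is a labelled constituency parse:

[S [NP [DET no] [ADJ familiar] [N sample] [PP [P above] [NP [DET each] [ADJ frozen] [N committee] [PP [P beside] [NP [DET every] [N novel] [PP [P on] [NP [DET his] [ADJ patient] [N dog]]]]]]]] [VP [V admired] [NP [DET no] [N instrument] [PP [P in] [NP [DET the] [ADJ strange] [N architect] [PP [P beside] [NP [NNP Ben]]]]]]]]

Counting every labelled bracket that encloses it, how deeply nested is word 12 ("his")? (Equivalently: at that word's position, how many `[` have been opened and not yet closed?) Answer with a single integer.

9

The word sits inside DET, which is inside NP, inside PP, inside NP, inside PP, inside NP, inside PP, inside NP, inside S — 9 brackets in all.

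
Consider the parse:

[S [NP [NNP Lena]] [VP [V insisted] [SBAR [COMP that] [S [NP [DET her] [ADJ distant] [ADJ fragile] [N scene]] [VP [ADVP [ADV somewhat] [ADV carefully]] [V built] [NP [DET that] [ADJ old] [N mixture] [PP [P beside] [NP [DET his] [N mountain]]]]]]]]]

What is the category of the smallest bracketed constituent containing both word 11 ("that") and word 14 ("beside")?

NP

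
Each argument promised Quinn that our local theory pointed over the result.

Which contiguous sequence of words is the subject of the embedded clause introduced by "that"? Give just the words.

In the embedded clause introduced by "that" the verb is "pointed"; the NP preceding it, "our local theory", is the subject.

our local theory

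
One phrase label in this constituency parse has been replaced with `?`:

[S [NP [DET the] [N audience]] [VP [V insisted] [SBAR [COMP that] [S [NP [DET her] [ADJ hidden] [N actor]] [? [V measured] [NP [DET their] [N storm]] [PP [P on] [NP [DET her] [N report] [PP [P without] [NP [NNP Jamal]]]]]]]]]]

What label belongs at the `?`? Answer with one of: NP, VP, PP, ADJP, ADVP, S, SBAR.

A constituent whose immediate children are V 'measured', NP, PP is a verb phrase: VP.

VP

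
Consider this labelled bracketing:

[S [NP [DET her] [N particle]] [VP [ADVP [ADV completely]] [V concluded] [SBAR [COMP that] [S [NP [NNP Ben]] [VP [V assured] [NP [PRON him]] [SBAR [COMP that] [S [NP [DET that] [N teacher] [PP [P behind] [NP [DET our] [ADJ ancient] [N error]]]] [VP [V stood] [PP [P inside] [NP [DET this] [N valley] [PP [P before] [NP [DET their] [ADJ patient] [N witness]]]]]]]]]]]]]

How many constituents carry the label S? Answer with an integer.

The S constituents are: [S her particle completely concluded that Ben assured him that that teacher behind our ancient error stood inside this valley before their patient witness]; [S Ben assured him that that teacher behind our ancient error stood inside this valley before their patient witness]; [S that teacher behind our ancient error stood inside this valley before their patient witness]. Total: 3.

3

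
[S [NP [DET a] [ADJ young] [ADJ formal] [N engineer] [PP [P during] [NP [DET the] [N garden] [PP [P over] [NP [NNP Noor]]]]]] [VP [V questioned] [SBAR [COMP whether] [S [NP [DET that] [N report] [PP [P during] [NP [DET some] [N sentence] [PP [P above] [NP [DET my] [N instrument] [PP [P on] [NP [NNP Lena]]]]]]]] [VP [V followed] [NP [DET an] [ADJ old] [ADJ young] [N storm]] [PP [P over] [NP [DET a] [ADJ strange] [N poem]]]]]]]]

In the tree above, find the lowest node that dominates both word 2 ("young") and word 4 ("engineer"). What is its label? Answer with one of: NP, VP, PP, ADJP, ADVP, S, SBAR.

NP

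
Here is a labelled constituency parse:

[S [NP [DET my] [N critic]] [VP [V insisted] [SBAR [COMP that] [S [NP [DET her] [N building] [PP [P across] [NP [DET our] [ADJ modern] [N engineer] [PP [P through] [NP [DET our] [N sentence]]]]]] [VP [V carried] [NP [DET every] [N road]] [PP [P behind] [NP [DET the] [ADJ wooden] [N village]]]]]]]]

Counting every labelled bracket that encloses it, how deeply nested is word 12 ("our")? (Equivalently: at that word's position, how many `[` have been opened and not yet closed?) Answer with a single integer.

10

Path from the root down to the word: S → VP → SBAR → S → NP → PP → NP → PP → NP → DET. That is 10 enclosing brackets.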